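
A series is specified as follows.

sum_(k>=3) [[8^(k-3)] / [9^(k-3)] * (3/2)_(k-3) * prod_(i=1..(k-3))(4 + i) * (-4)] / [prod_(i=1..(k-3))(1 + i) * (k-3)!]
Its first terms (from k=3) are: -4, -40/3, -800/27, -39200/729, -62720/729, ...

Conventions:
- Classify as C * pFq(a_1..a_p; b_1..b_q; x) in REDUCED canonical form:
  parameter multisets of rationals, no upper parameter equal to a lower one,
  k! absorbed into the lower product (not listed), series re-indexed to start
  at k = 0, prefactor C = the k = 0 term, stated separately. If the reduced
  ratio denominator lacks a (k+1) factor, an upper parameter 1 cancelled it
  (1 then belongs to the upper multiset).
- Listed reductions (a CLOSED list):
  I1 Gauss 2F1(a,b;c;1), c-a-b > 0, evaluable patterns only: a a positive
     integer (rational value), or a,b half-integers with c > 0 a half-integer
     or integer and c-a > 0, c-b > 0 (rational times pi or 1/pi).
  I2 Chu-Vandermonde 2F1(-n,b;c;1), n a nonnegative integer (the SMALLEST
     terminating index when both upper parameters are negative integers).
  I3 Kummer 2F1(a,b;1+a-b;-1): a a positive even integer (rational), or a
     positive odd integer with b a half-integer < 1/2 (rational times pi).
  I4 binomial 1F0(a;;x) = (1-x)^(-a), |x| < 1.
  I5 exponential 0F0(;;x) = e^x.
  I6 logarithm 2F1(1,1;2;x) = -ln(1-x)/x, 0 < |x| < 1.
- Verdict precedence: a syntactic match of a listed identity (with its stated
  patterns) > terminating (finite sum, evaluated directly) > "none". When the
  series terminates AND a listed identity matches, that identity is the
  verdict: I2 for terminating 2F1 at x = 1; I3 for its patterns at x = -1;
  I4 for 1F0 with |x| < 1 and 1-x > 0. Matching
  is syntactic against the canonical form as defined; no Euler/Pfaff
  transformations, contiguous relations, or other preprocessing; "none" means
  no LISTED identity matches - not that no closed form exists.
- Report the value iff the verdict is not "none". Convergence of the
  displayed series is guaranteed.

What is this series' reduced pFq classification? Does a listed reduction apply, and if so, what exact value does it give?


x = 8/9 here; the reduced form reads 2F1, upper {3/2, 5}, lower {2}, C = -4. Verdict: none - this 2F1 at x = 8/9 matches no listed pattern, and upper {3/2, 5} holds no stopper.

Structural cue: t_0 = -4 here, and the lower running product (prefactor -4) is a rising factorial.
Adjacent-term ratio: r(k) = (8/9) * (k+3/2) (k+5) / [(k+2) (k+1)] - rational; roots negated = parameters, x = (8/9), C = -4.


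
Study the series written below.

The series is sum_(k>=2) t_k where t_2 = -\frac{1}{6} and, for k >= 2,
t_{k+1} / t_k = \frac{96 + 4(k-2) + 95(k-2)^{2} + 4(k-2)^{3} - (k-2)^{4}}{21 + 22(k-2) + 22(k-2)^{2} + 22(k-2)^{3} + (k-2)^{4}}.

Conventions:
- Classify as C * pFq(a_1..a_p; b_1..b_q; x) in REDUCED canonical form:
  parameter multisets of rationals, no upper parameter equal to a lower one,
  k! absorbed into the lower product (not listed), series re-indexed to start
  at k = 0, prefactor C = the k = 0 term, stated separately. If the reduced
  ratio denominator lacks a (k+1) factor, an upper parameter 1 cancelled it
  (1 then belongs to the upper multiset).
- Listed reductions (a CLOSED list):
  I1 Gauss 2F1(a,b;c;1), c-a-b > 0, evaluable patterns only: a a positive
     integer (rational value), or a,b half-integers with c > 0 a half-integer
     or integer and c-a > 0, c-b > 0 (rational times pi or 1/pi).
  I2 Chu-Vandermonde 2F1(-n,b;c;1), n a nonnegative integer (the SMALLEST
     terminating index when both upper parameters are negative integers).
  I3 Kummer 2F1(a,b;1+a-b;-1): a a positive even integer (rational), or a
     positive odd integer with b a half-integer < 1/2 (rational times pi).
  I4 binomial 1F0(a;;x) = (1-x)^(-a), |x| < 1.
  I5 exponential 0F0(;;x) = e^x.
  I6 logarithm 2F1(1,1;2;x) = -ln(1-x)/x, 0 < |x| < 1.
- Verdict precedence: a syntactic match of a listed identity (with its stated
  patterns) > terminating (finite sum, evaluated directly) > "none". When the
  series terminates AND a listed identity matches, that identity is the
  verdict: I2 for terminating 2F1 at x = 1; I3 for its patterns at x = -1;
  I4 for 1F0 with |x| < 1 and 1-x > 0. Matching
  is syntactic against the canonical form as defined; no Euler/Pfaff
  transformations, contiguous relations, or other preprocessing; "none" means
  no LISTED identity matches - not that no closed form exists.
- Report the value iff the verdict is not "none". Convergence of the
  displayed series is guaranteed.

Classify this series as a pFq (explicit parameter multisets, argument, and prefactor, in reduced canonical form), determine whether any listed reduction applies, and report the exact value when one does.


Prefactor -\frac{1}{6}, argument -1: 2F1 with upper {-12, 8} over lower {21}. Verdict: the Kummer evaluation I3 fires (x = -1; c = 21 equals 1+a-b for upper {-12, 8}: listed pattern). Hence: -\frac{323}{28}.

The tell: t_0 being -\frac{1}{6}, the expanded ratio factors over Q; C = -1/6, roots give parameters.
Ratio: r(k) = -1 * (k-12) (k+8) / [(k+21) (k+1)] - rational; roots negated = parameters, x = -1, C = -\frac{1}{6}.


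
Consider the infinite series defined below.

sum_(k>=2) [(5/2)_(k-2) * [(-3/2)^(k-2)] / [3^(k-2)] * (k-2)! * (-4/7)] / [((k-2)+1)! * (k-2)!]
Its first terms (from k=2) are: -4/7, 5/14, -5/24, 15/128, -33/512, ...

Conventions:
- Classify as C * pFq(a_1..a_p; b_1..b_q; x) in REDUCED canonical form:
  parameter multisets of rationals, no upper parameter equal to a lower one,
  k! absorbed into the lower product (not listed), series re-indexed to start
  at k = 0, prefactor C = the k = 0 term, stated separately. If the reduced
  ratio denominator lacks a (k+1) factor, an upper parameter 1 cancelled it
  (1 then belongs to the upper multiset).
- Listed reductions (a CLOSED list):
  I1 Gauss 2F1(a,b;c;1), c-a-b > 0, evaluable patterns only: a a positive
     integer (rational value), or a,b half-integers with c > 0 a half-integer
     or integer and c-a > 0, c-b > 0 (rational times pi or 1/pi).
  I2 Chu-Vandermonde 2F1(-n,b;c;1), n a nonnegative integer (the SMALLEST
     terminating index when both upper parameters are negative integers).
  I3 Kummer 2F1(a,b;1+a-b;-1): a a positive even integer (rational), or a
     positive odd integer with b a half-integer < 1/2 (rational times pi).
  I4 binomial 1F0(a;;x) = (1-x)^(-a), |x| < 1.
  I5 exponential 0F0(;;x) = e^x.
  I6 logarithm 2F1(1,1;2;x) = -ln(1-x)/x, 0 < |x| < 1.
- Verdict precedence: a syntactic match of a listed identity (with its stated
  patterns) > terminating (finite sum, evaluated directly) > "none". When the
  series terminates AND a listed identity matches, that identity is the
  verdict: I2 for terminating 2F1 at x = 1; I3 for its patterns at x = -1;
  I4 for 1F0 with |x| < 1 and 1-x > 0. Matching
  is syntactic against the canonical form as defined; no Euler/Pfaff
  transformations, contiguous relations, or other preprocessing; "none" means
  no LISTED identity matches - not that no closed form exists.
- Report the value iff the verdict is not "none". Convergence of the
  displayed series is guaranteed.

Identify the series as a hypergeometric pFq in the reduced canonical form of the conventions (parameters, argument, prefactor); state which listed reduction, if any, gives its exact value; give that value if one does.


Classification (C = -4/7): 2F1 with upper {1, 5/2}, lower {2}, argument x = -1/2. Verdict: none. No listed pattern accepts 2F1(1, 5/2; 2; -1/2).

Structural cue: with t_0 = -4/7, the two k-th powers (C = -4/7) combine into one argument.
Term ratio: r(k) = (-1/2) * (k+1) (k+5/2) / [(k+2) (k+1)] - rational in k, leading ratio (-1/2); with t_0 = -4/7, classification follows.


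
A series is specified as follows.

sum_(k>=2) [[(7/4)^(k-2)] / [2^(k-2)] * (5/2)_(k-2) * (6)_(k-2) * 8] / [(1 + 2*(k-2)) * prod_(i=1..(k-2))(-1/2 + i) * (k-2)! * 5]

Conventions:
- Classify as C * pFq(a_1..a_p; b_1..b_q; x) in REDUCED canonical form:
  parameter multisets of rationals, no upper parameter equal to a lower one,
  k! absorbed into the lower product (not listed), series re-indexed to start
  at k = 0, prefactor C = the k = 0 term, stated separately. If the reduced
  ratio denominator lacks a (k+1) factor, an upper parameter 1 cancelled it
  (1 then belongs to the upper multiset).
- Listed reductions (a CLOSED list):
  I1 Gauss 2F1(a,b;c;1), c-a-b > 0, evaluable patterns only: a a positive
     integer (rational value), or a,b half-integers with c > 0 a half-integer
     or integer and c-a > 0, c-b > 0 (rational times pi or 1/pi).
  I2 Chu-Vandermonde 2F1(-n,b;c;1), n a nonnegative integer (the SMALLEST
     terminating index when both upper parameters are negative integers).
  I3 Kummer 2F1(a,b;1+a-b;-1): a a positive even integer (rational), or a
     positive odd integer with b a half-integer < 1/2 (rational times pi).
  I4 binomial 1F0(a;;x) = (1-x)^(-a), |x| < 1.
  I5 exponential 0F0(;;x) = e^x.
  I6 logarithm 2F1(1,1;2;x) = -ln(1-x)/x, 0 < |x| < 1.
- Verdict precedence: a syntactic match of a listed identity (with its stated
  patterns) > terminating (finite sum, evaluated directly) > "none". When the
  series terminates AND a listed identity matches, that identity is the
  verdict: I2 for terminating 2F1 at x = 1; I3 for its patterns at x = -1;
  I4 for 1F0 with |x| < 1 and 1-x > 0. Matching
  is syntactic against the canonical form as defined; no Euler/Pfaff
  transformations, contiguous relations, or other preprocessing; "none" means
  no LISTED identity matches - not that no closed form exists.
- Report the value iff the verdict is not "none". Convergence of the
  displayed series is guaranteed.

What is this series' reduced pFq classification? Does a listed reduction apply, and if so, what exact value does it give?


With C = 8/5: the canonical form is 2F1(5/2, 6; 3/2; 7/8). Verdict: none. No listed pattern accepts 2F1(5/2, 6; 3/2; 7/8).

Key step: with t_0 = 8/5, the constant factors (C = 8/5) combine into one prefactor.
Consecutive-term ratio: r(k) = (7/8) * (k+5/2) (k+6) / [(k+3/2) (k+1)] - rational; roots negated = parameters, x = (7/8), C = 8/5.


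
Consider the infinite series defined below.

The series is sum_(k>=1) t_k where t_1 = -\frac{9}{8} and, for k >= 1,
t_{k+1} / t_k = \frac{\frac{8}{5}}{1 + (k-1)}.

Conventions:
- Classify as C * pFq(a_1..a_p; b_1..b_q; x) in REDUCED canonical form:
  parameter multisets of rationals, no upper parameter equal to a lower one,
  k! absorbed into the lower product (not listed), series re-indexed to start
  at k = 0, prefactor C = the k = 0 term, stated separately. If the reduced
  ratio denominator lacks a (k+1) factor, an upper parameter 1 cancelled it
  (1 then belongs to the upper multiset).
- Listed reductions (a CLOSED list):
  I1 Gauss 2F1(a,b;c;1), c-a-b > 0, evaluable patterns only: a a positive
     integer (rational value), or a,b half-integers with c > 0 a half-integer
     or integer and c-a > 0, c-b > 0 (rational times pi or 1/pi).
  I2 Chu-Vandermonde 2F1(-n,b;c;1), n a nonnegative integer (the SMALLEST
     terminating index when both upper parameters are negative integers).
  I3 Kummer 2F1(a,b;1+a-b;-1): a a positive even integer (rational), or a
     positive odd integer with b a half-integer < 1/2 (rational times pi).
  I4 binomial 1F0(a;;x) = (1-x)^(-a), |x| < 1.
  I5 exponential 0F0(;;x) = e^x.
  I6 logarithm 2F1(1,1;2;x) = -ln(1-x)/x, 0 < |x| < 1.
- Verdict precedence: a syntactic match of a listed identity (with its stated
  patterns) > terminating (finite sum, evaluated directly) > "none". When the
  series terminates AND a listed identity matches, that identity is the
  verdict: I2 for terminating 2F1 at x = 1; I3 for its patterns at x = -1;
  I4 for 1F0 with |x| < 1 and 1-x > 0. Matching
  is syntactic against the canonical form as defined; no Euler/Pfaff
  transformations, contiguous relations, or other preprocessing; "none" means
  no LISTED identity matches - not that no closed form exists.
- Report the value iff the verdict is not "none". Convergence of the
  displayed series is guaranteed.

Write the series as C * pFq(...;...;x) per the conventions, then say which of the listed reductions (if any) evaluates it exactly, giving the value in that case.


Canonical form: C = -\frac{9}{8} times 0F0 with upper {-}, lower {-}, x = \frac{8}{5}. Verdict: the exponential series (I5) fires (the 0F0 exponential series at x = \frac{8}{5}). Hence: \left(-\frac{9}{8}\right) \cdot e^{\frac{8}{5}}.

Structural cue: t_0 = -\frac{9}{8} here, and roots of the ratio polynomials (prefactor -9/8) are the negated parameters.
Adjacent-term ratio: r(k) = \frac{8}{5} * 1 / [(k+1)] - rational in k, leading ratio \frac{8}{5}; with t_0 = -\frac{9}{8}, classification follows.


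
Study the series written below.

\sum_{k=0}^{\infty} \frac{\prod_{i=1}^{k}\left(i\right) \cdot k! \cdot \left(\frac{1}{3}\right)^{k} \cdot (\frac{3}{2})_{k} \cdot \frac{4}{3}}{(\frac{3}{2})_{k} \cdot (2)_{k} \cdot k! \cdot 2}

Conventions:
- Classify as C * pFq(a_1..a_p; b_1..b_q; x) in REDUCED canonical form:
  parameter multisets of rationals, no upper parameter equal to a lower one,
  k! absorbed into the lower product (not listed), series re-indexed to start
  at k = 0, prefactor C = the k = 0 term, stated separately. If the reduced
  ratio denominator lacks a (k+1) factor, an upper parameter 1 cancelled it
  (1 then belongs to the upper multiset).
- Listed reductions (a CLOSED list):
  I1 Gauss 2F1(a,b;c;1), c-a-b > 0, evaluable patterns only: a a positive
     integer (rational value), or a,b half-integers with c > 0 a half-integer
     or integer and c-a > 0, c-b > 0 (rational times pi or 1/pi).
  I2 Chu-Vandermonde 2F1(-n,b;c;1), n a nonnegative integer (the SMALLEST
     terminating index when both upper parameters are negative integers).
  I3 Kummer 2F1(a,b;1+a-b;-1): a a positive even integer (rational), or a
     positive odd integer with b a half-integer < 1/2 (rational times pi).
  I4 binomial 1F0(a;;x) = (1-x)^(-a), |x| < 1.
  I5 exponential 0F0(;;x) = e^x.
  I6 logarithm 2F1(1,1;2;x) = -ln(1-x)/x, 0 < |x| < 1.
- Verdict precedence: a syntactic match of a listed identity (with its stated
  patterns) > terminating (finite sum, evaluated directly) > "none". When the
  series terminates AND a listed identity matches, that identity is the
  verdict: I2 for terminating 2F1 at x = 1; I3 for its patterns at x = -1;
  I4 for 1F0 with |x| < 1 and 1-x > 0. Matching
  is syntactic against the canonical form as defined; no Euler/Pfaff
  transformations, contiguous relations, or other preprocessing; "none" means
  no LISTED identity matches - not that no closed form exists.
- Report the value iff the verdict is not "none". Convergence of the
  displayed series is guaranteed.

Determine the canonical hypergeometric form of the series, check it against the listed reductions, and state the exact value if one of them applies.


Key observation: from the first term \frac{2}{3}: the running product (C = 2/3, x = 1/3) telescopes to a rising factorial.
Term ratio: r(k) = \frac{1}{3} * (k+1) (k+1) / [(k+2) (k+1)] - rational; roots negated = parameters, x = \frac{1}{3}, C = \frac{2}{3}.

Reduced: x = \frac{1}{3}, 2F1, upper = {1, 1}, lower = {2}, C = \frac{2}{3}. Verdict: logarithm (I6) applies (the logarithm: parameters (1,1;2), x = \frac{1}{3}). Value: \left(-2\right) \cdot \ln\left(\frac{2}{3}\right).


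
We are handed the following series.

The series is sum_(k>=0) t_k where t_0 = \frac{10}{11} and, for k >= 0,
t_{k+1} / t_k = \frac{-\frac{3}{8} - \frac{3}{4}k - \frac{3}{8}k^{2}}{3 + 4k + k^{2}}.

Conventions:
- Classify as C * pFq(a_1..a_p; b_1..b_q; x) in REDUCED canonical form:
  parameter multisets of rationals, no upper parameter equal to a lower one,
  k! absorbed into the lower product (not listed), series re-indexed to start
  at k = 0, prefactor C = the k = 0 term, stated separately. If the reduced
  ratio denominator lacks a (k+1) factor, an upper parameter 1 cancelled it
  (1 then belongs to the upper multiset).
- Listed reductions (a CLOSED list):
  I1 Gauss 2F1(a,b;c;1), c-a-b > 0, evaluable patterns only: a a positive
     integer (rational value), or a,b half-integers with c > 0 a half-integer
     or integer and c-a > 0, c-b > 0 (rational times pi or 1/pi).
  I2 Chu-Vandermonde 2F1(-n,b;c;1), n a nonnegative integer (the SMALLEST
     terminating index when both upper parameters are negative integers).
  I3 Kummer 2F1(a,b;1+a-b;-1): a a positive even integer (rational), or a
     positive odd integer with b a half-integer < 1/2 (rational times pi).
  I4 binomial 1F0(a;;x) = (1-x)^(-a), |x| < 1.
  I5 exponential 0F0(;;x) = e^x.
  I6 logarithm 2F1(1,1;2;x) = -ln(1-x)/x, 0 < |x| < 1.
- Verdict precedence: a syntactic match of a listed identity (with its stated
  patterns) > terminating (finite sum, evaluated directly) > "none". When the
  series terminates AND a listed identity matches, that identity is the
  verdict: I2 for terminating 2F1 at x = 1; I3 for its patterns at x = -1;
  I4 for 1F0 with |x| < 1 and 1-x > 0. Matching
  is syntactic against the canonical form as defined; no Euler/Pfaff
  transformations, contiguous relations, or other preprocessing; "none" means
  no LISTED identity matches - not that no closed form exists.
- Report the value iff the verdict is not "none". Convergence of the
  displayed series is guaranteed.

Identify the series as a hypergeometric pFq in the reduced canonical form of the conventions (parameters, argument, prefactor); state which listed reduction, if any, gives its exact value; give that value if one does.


Canonical form: C = \frac{10}{11} times 2F1 with upper {1, 1}, lower {3}, x = -\frac{3}{8}. Verdict: none - at argument -\frac{3}{8} the multisets {1, 1} ; {3} match no listed identity.

First insight: x = -\frac{3}{8} and roots of the ratio polynomials (C = 10/11) are the negated parameters.
Adjacent-term ratio: r(k) = -\frac{3}{8} * (k+1) (k+1) / [(k+3) (k+1)] ; factor over Q: parameters, x = -\frac{3}{8}, and C = \frac{10}{11}.


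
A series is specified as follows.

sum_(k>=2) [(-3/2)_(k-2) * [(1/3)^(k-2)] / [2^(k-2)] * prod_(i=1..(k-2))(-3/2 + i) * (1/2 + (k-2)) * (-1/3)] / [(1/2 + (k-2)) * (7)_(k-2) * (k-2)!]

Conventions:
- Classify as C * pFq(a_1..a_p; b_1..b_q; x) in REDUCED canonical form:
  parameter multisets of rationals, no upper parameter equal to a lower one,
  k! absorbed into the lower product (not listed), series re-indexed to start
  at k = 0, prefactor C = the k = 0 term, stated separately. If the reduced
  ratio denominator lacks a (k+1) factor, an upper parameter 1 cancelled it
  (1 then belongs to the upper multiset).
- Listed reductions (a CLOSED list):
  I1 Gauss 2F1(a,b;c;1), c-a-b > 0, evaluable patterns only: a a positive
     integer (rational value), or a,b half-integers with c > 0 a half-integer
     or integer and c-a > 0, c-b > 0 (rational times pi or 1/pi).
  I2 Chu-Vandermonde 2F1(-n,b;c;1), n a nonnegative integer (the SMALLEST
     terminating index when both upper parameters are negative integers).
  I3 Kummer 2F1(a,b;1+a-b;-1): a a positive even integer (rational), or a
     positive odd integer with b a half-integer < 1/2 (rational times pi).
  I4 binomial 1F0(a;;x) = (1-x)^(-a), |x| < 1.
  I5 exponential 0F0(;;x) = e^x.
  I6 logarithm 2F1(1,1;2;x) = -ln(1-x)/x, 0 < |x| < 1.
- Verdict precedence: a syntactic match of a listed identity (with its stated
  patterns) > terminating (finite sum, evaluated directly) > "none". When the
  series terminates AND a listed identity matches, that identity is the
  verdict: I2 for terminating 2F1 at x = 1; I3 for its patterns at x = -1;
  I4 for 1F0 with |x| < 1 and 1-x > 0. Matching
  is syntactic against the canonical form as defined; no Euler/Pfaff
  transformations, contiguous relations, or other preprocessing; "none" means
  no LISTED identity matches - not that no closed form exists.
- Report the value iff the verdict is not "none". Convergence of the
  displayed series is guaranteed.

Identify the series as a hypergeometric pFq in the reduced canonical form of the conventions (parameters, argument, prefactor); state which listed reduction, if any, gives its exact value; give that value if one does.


x = 1/6 here; the reduced form reads 2F1, upper {-3/2, -1/2}, lower {7}, C = -1/3. Verdict: none (x = 1/6): each listed identity misses the multisets {-3/2, -1/2} ; {7}.

Key step: t_0 being -1/3, the running product (C = -1/3) telescopes to a rising factorial.
Term ratio: r(k) = (1/6) * (k-3/2) (k-1/2) / [(k+7) (k+1)] - poly over poly, x = (1/6) from leading terms; C = -1/3 at k = 0.


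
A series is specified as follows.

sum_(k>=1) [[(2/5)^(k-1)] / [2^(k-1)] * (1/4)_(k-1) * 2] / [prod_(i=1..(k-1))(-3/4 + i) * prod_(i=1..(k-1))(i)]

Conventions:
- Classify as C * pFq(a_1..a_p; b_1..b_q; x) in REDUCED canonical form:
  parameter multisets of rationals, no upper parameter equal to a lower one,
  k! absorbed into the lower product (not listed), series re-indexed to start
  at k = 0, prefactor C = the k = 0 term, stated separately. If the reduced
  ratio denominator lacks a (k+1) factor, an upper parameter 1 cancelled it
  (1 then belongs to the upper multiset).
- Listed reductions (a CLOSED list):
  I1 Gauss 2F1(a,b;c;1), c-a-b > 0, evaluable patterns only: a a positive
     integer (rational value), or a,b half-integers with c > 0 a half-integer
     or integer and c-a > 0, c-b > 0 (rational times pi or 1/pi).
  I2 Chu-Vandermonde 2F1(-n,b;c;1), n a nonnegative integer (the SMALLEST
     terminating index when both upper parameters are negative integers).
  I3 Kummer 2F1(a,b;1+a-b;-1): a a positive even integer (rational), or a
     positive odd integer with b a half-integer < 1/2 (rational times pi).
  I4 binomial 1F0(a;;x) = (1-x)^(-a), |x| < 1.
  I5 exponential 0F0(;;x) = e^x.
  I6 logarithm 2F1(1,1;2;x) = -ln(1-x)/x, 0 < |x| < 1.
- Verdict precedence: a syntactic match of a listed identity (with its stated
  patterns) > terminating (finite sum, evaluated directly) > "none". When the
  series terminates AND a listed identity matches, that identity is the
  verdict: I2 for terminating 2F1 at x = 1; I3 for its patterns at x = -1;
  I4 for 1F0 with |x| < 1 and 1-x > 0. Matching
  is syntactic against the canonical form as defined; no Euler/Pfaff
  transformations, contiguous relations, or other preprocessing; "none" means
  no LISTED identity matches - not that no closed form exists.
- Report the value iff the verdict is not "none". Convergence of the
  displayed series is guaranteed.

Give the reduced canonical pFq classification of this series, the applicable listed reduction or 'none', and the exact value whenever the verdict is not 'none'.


Classification (C = 2): 0F0 with upper {-}, lower {-}, argument x = 1/5. Verdict: this is exponential (I5) (the 0F0 exponential series at x = 1/5). Hence: 2 * e^(1/5).

First insight: with t_0 = 2, the product of the first k integers (prefactor 2) is k!.
Adjacent-term ratio: r(k) = (1/5) * 1 / [(k+1)] - rational; roots negated = parameters, x = (1/5), C = 2.


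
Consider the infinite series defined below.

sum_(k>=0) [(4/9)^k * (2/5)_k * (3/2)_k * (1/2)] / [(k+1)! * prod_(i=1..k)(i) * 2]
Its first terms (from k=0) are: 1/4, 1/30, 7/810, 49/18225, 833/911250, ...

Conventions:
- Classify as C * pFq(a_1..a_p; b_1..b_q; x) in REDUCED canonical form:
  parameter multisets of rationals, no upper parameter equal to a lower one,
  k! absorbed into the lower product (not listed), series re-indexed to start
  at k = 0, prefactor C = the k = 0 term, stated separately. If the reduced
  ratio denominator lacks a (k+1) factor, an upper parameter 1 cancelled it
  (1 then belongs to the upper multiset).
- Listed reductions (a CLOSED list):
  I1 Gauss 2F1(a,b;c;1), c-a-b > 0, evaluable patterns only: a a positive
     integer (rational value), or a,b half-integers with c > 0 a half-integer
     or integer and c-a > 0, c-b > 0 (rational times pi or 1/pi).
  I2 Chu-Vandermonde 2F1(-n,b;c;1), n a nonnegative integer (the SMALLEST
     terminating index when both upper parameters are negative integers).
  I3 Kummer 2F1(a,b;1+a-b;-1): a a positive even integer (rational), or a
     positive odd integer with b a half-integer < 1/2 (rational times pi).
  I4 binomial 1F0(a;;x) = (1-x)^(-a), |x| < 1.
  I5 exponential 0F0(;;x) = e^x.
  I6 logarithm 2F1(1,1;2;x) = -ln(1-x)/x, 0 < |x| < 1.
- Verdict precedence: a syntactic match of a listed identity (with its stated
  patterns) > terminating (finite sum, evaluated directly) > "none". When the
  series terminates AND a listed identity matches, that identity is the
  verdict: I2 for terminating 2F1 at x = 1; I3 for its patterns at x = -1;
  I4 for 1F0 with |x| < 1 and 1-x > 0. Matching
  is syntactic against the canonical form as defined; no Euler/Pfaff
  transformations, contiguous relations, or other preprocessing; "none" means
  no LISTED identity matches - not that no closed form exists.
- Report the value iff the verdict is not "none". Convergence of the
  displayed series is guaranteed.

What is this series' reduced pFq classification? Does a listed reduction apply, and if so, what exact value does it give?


Structural cue: x = (4/9) and the constant factors (C = 1/4, x = 4/9) combine into one prefactor.
Term ratio: r(k) = (4/9) * (k+2/5) (k+3/2) / [(k+2) (k+1)] - poly over poly, x = (4/9) from leading terms; C = 1/4 at k = 0.

Classification (C = 1/4): 2F1 with upper {2/5, 3/2}, lower {2}, argument x = 4/9. Verdict: none - at argument 4/9 the multisets {2/5, 3/2} ; {2} match no listed identity.


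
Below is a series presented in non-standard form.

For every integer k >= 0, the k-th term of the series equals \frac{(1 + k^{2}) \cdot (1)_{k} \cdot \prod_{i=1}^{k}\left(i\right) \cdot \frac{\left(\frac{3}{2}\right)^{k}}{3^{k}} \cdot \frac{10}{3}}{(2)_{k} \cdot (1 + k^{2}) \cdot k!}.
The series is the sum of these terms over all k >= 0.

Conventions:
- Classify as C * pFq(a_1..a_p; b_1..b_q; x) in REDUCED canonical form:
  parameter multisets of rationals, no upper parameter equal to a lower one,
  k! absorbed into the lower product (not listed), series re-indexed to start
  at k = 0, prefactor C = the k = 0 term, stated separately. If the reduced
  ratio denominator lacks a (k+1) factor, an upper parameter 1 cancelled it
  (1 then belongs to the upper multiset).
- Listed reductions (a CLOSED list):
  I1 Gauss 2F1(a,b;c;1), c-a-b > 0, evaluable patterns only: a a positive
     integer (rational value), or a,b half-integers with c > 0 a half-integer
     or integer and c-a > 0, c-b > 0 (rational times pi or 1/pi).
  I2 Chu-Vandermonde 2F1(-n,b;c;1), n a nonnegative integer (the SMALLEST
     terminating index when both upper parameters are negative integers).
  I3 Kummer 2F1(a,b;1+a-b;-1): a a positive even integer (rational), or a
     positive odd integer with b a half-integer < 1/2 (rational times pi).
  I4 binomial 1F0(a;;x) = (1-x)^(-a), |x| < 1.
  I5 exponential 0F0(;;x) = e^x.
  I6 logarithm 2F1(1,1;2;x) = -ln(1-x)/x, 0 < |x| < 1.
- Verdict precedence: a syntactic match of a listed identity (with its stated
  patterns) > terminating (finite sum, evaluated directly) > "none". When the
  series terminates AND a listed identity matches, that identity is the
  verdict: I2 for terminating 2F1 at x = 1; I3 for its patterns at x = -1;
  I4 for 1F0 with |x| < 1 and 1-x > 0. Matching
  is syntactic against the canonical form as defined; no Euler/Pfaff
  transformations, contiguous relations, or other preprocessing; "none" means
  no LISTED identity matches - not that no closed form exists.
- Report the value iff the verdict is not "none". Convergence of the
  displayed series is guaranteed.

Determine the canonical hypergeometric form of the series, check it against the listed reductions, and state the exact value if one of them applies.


Classification (C = \frac{10}{3}): 2F1 with upper {1, 1}, lower {2}, argument x = \frac{1}{2}. Verdict: this is the logarithmic series (I6) (the logarithm: parameters (1,1;2), x = \frac{1}{2}). Value: \left(-\frac{20}{3}\right) \cdot \ln\left(\frac{1}{2}\right).

Key observation: from the first term \frac{10}{3}: k^2 + 1 divides numerator and denominator alike; C = 10/3, x = 1/2 after cancelling.
Consecutive-term ratio: r(k) = \frac{1}{2} * (k+1) (k+1) / [(k+2) (k+1)] ; factor over Q: parameters, x = \frac{1}{2}, and C = \frac{10}{3}.


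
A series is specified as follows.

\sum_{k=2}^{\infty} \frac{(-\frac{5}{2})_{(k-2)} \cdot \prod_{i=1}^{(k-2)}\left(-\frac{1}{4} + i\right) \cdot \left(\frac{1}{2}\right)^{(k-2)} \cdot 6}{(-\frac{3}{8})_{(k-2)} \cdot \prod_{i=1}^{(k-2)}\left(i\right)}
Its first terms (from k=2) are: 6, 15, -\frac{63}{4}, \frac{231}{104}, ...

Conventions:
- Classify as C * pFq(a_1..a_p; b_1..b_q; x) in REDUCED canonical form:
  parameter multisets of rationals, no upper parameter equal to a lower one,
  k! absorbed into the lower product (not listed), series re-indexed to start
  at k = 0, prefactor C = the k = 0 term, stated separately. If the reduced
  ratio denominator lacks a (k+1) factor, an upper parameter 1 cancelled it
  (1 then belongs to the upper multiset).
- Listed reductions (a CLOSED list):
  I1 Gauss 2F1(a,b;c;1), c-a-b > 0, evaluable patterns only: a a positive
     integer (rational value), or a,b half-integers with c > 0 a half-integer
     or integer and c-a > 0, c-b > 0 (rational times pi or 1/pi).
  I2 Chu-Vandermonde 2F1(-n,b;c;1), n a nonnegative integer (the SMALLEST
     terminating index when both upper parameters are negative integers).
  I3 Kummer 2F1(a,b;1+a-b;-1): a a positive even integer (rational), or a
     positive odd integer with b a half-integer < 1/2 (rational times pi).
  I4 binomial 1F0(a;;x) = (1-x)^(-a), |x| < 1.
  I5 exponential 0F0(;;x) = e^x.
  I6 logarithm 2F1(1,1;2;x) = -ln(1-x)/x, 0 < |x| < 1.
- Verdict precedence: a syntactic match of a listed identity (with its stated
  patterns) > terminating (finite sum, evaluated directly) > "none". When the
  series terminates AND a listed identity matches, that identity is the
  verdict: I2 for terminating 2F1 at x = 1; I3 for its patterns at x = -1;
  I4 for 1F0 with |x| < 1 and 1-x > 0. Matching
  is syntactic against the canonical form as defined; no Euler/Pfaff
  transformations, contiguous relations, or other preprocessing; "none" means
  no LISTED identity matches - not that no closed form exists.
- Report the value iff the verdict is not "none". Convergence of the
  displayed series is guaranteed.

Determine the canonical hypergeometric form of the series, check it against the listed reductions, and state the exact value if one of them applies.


With C = 6: the canonical form is 2F1(-\frac{5}{2}, \frac{3}{4}; -\frac{3}{8}; \frac{1}{2}). Verdict: none here - no I1-I6 shape fits x = \frac{1}{2} with lower {-\frac{3}{8}}.

Structural cue: from the first term 6: the running product (prefactor 6) telescopes to a rising factorial.
Adjacent-term ratio: r(k) = \frac{1}{2} * (k-\frac{5}{2}) (k+\frac{3}{4}) / [(k-\frac{3}{8}) (k+1)] - rational in k. x = \frac{1}{2}; t_0 = 6; negate the roots.


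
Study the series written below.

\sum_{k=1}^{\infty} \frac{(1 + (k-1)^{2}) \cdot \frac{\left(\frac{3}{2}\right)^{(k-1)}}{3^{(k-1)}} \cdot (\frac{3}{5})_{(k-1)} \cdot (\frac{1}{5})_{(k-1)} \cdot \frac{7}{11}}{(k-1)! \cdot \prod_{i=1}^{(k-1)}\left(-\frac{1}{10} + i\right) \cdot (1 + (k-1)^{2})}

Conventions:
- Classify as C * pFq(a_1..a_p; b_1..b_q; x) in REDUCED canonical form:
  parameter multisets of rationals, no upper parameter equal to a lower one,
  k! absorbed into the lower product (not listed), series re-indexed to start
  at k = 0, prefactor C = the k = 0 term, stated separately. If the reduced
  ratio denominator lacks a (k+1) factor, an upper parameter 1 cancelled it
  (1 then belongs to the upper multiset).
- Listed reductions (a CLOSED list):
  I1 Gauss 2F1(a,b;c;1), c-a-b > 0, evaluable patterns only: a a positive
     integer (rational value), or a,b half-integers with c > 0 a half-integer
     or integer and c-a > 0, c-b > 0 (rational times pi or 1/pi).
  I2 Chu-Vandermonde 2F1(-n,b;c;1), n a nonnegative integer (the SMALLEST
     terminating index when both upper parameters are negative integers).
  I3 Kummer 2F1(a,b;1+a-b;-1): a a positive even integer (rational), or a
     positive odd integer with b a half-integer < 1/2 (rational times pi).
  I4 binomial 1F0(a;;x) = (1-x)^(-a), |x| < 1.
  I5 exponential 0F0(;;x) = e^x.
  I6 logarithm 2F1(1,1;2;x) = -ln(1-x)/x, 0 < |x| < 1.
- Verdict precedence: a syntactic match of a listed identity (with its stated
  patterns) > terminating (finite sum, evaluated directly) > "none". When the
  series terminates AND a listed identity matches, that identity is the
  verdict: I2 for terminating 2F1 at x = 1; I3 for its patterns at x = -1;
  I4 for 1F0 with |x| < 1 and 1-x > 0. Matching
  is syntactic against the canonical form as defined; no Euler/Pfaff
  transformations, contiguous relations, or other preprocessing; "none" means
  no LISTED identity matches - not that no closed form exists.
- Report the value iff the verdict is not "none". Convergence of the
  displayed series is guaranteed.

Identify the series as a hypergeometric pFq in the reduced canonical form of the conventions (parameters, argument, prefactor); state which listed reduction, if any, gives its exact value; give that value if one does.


The series (x = \frac{1}{2}) is 2F1: upper {\frac{1}{5}, \frac{3}{5}}, lower {\frac{9}{10}}, prefactor \frac{7}{11}. Verdict: none. Every listed pattern misses the 2F1 form at \frac{1}{2}, upper {\frac{1}{5}, \frac{3}{5}}.

Key observation: x = \frac{1}{2} and the factor k^2 + 1 cancels (top and bottom), leaving C = 7/11, x = 1/2.
Consecutive-term ratio: r(k) = \frac{1}{2} * (k+\frac{1}{5}) (k+\frac{3}{5}) / [(k+\frac{9}{10}) (k+1)] - rational in k. x = \frac{1}{2}; t_0 = \frac{7}{11}; negate the roots.


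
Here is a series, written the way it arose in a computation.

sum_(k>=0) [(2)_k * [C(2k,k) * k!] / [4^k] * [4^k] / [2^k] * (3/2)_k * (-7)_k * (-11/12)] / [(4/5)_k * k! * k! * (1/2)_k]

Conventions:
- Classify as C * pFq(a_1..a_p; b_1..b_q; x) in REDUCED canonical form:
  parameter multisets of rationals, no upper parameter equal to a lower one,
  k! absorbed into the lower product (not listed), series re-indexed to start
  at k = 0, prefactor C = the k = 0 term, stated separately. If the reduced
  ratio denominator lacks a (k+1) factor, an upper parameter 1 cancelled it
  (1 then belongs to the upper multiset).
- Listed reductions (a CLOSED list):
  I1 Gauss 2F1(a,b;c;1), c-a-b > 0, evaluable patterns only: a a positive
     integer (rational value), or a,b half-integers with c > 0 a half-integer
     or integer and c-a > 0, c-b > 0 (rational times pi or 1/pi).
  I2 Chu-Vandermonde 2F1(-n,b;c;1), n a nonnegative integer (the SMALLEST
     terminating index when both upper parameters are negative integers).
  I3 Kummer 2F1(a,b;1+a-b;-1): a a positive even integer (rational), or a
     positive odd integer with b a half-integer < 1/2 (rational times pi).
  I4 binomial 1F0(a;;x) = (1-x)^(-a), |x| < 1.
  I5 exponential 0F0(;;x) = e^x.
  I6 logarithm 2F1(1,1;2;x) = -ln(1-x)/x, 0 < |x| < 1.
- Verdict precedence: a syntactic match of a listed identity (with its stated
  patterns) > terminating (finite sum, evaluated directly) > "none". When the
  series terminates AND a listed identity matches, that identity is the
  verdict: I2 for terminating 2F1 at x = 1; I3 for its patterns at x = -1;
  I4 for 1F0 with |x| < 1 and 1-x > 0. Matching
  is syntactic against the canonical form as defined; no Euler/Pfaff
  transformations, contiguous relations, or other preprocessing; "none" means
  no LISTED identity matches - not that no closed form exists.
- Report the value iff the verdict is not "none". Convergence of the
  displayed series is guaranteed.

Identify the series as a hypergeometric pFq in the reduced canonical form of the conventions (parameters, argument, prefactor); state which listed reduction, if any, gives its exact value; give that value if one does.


Canonical form: C = -11/12 times 3F2 with upper {-7, 3/2, 2}, lower {4/5, 1}, x = 2. Verdict: terminating - upper parameter -7 makes this a finite sum (last index 7), evaluated exactly. Exact value: 2454864731/21581568.

First insight: x = 2 and the denominator's factorial ratio (prefactor -11/12) is a lower Pochhammer.
Adjacent-term ratio: r(k) = 2 * (k-7) (k+3/2) (k+2) / [(k+4/5) (k+1) (k+1)] - poly over poly, x = 2 from leading terms; C = -11/12 at k = 0.


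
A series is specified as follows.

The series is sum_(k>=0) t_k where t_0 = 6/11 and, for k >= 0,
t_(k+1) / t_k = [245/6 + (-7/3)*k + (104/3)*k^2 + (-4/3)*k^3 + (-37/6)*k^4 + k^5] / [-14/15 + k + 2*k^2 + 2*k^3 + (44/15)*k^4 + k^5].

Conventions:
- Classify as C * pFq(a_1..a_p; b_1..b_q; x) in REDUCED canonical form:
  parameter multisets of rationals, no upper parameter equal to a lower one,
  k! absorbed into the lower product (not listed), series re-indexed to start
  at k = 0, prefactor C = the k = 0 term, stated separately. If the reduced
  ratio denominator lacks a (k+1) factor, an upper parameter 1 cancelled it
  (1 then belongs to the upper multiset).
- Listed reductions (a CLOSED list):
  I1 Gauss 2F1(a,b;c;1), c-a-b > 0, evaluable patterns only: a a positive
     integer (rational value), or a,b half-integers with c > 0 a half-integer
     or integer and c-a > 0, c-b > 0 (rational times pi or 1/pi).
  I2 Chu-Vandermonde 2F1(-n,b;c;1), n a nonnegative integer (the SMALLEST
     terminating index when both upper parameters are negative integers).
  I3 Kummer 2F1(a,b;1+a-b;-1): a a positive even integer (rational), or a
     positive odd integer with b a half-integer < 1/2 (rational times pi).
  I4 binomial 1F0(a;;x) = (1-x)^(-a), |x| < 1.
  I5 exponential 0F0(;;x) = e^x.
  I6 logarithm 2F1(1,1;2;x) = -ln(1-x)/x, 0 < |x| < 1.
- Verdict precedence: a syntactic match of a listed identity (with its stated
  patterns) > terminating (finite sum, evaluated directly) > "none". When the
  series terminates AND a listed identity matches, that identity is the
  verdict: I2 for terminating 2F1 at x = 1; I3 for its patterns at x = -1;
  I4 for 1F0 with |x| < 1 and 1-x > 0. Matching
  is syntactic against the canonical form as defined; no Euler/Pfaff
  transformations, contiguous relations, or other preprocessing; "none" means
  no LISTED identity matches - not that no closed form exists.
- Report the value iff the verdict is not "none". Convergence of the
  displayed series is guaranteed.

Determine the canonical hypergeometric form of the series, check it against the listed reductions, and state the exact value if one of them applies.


This is 6/11 * 2F1(-5, -7/2; -2/5; 1) in reduced canonical form. Verdict: Vandermonde's identity (I2) matches (terminating 2F1 at x = 1 with n = 5, b = -7/2, c = -2/5). Its exact value is -93579917/219648.

The tell: with t_0 = 6/11, cancel k^2 + 1 from the displayed ratio first; then C = 6/11, x = 1.
Term ratio: r(k) = 1 * (k-5) (k-7/2) / [(k-2/5) (k+1)] - rational in k. x = 1; t_0 = 6/11; negate the roots.


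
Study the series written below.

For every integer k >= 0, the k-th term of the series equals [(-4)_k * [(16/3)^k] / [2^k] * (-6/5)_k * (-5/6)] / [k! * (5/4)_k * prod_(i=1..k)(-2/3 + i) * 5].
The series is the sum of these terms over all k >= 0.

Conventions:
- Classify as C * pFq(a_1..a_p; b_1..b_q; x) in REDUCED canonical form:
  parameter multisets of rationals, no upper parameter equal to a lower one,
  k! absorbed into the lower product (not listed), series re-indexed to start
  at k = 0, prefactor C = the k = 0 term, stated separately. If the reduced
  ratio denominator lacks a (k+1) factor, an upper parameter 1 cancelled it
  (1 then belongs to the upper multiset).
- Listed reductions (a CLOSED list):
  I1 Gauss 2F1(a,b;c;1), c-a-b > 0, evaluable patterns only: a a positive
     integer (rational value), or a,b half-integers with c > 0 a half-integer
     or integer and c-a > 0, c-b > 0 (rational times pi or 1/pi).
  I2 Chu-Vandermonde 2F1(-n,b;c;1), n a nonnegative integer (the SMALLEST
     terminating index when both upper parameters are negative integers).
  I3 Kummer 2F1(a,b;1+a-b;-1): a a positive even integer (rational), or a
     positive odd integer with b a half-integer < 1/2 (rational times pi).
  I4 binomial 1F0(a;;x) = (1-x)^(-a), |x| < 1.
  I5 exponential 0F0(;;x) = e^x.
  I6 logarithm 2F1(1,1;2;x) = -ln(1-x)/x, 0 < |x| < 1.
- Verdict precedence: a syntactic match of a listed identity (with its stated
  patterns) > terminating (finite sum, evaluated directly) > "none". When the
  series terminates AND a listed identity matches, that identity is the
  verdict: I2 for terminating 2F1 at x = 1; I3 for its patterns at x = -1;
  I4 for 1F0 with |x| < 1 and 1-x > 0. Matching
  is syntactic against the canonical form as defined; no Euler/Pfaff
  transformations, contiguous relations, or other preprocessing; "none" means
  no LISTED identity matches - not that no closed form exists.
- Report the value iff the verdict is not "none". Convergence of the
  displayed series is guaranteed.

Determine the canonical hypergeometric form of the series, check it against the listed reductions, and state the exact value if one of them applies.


Reduced: x = 8/3, 2F2, upper = {-4, -6/5}, lower = {1/3, 5/4}, C = -1/6. Verdict: terminating - no listed pattern fits, but -4 in the upper list cuts the series at k = 4; direct evaluation. Hence: -2792269609/435093750.

Structural cue: t_0 being -1/6, the constant factors (C = -1/6) combine into one prefactor.
Ratio: r(k) = (8/3) * (k-4) (k-6/5) / [(k+1/3) (k+5/4) (k+1)] - rational in k, leading ratio (8/3); with t_0 = -1/6, classification follows.
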